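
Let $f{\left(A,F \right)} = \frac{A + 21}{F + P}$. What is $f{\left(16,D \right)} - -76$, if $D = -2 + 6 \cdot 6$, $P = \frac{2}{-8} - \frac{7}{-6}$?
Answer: $\frac{32288}{419} \approx 77.06$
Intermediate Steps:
$P = \frac{11}{12}$ ($P = 2 \left(- \frac{1}{8}\right) - - \frac{7}{6} = - \frac{1}{4} + \frac{7}{6} = \frac{11}{12} \approx 0.91667$)
$D = 34$ ($D = -2 + 36 = 34$)
$f{\left(A,F \right)} = \frac{21 + A}{\frac{11}{12} + F}$ ($f{\left(A,F \right)} = \frac{A + 21}{F + \frac{11}{12}} = \frac{21 + A}{\frac{11}{12} + F}$)
$f{\left(16,D \right)} - -76 = \frac{12 \left(21 + 16\right)}{11 + 12 \cdot 34} - -76 = 12 \frac{1}{11 + 408} \cdot 37 + 76 = 12 \cdot \frac{1}{419} \cdot 37 + 76 = \frac{444}{419} + 76 = \frac{32288}{419}$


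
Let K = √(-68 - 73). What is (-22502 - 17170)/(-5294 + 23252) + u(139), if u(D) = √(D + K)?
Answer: -6612/2993 + √(139 + I*√141) ≈ 9.5914 + 0.50313*I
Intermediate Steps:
K = I*√141 (K = √(-141) = I*√141 ≈ 11.874*I)
u(D) = √(D + I*√141)
(-22502 - 17170)/(-5294 + 23252) + u(139) = (-22502 - 17170)/(-5294 + 23252) + √(139 + I*√141) = -39672/17958 + √(139 + I*√141) = -39672*1/17958 + √(139 + I*√141) = -6612/2993 + √(139 + I*√141)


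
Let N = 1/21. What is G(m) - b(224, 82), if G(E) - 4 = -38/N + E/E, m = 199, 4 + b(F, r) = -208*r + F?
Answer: 16043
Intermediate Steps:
N = 1/21 ≈ 0.047619
b(F, r) = -4 + F - 208*r (b(F, r) = -4 + (-208*r + F) = -4 + (F - 208*r) = -4 + F - 208*r)
G(E) = -793 (G(E) = 4 + (-38/1/21 + E/E) = 4 + (-38*21 + 1) = 4 + (-798 + 1) = 4 - 797 = -793)
G(m) - b(224, 82) = -793 - (-4 + 224 - 208*82) = -793 - (-4 + 224 - 17056) = -793 - 1*(-16836) = -793 + 16836 = 16043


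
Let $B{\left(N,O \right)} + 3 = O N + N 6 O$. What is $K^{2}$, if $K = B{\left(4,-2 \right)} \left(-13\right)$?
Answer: $588289$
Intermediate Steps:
$B{\left(N,O \right)} = -3 + 7 N O$ ($B{\left(N,O \right)} = -3 + \left(O N + N 6 O\right) = -3 + \left(N O + 6 N O\right) = -3 + 7 N O$)
$K = 767$ ($K = \left(-3 + 7 \cdot 4 \left(-2\right)\right) \left(-13\right) = \left(-3 - 56\right) \left(-13\right) = \left(-59\right) \left(-13\right) = 767$)
$K^{2} = 767^{2} = 588289$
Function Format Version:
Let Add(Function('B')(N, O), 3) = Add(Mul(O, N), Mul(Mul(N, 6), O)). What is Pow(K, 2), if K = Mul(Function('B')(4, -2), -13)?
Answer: 588289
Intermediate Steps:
Function('B')(N, O) = Add(-3, Mul(7, N, O)) (Function('B')(N, O) = Add(-3, Add(Mul(O, N), Mul(Mul(N, 6), O))) = Add(-3, Add(Mul(N, O), Mul(Mul(6, N), O))) = Add(-3, Add(Mul(N, O), Mul(6, N, O))) = Add(-3, Mul(7, N, O)))
K = 767 (K = Mul(Add(-3, Mul(7, 4, -2)), -13) = Mul(Add(-3, -56), -13) = Mul(-59, -13) = 767)
Pow(K, 2) = Pow(767, 2) = 588289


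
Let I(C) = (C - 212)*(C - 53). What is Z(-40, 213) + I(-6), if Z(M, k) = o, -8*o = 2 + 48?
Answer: 51423/4 ≈ 12856.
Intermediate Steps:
o = -25/4 (o = -(2 + 48)/8 = -1/8*50 = -25/4 ≈ -6.2500)
Z(M, k) = -25/4
I(C) = (-212 + C)*(-53 + C)
Z(-40, 213) + I(-6) = -25/4 + (11236 + (-6)**2 - 265*(-6)) = -25/4 + (11236 + 36 + 1590) = -25/4 + 12862 = 51423/4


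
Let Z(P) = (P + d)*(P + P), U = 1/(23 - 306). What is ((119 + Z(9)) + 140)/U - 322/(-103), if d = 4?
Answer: -14370135/103 ≈ -1.3952e+5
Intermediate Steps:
U = -1/283 (U = 1/(-283) = -1/283 ≈ -0.0035336)
Z(P) = 2*P*(4 + P) (Z(P) = (P + 4)*(P + P) = (4 + P)*(2*P) = 2*P*(4 + P))
((119 + Z(9)) + 140)/U - 322/(-103) = ((119 + 2*9*(4 + 9)) + 140)/(-1/283) - 322/(-103) = ((119 + 2*9*13) + 140)*(-283) - 322*(-1/103) = ((119 + 234) + 140)*(-283) + 322/103 = (353 + 140)*(-283) + 322/103 = 493*(-283) + 322/103 = -139519 + 322/103 = -14370135/103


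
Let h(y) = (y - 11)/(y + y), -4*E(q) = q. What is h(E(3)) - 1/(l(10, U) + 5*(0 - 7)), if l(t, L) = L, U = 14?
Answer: 331/42 ≈ 7.8810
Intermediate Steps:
E(q) = -q/4
h(y) = (-11 + y)/(2*y) (h(y) = (-11 + y)/((2*y)) = (-11 + y)*(1/(2*y)) = (-11 + y)/(2*y))
h(E(3)) - 1/(l(10, U) + 5*(0 - 7)) = (-11 - 1/4*3)/(2*((-1/4*3))) - 1/(14 + 5*(0 - 7)) = (-11 - 3/4)/(2*(-3/4)) - 1/(14 + 5*(-7)) = (1/2)*(-4/3)*(-47/4) - 1/(14 - 35) = 47/6 - 1/(-21) = 47/6 - 1*(-1/21) = 47/6 + 1/21 = 331/42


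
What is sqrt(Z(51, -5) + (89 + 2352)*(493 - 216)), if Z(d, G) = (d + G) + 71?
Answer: sqrt(676274) ≈ 822.36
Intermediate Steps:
Z(d, G) = 71 + G + d (Z(d, G) = (G + d) + 71 = 71 + G + d)
sqrt(Z(51, -5) + (89 + 2352)*(493 - 216)) = sqrt((71 - 5 + 51) + (89 + 2352)*(493 - 216)) = sqrt(117 + 2441*277) = sqrt(117 + 676157) = sqrt(676274)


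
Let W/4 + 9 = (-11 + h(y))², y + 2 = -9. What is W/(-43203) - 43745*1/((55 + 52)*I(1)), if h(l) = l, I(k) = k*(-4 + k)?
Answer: 209922815/1540907 ≈ 136.23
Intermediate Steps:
y = -11 (y = -2 - 9 = -11)
W = 1900 (W = -36 + 4*(-11 - 11)² = -36 + 4*(-22)² = -36 + 4*484 = -36 + 1936 = 1900)
W/(-43203) - 43745*1/((55 + 52)*I(1)) = 1900/(-43203) - 43745*1/((-4 + 1)*(55 + 52)) = 1900*(-1/43203) - 43745/(107*(1*(-3))) = -1900/43203 - 43745/(107*(-3)) = -1900/43203 - 43745/(-321) = -1900/43203 - 43745*(-1/321) = -1900/43203 + 43745/321 = 209922815/1540907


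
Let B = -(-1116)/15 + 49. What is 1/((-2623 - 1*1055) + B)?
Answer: -5/17773 ≈ -0.00028133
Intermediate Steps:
B = 617/5 (B = -(-1116)/15 + 49 = -36*(-31/15) + 49 = 372/5 + 49 = 617/5 ≈ 123.40)
1/((-2623 - 1*1055) + B) = 1/((-2623 - 1*1055) + 617/5) = 1/((-2623 - 1055) + 617/5) = 1/(-3678 + 617/5) = 1/(-17773/5) = -5/17773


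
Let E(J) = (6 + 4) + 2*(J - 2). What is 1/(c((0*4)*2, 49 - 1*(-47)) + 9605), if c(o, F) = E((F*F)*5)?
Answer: 1/101771 ≈ 9.8260e-6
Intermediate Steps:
E(J) = 6 + 2*J (E(J) = 10 + 2*(-2 + J) = 10 + (-4 + 2*J) = 6 + 2*J)
c(o, F) = 6 + 10*F**2 (c(o, F) = 6 + 2*((F*F)*5) = 6 + 2*(F**2*5) = 6 + 2*(5*F**2) = 6 + 10*F**2)
1/(c((0*4)*2, 49 - 1*(-47)) + 9605) = 1/((6 + 10*(49 - 1*(-47))**2) + 9605) = 1/((6 + 10*(49 + 47)**2) + 9605) = 1/((6 + 10*96**2) + 9605) = 1/((6 + 10*9216) + 9605) = 1/((6 + 92160) + 9605) = 1/(92166 + 9605) = 1/101771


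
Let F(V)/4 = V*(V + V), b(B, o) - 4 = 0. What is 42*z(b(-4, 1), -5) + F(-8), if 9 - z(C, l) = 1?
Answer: 848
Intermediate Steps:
b(B, o) = 4 (b(B, o) = 4 + 0 = 4)
z(C, l) = 8 (z(C, l) = 9 - 1*1 = 9 - 1 = 8)
F(V) = 8*V² (F(V) = 4*(V*(V + V)) = 4*(V*(2*V)) = 4*(2*V²) = 8*V²)
42*z(b(-4, 1), -5) + F(-8) = 42*8 + 8*(-8)² = 336 + 8*64 = 336 + 512 = 848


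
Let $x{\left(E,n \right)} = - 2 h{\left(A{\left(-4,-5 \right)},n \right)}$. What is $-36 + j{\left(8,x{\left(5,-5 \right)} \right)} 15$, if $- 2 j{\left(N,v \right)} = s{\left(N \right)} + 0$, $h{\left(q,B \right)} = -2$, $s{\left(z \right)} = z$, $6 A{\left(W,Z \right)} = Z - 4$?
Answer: $-96$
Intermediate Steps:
$A{\left(W,Z \right)} = - \frac{2}{3} + \frac{Z}{6}$ ($A{\left(W,Z \right)} = \frac{Z - 4}{6} = \frac{-4 + Z}{6} = - \frac{2}{3} + \frac{Z}{6}$)
$x{\left(E,n \right)} = 4$ ($x{\left(E,n \right)} = \left(-2\right) \left(-2\right) = 4$)
$j{\left(N,v \right)} = - \frac{N}{2}$ ($j{\left(N,v \right)} = - \frac{N + 0}{2} = - \frac{N}{2}$)
$-36 + j{\left(8,x{\left(5,-5 \right)} \right)} 15 = -36 + \left(- \frac{1}{2}\right) 8 \cdot 15 = -36 - 60 = -96$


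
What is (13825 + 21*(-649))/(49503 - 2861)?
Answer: 98/23321 ≈ 0.0042022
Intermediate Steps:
(13825 + 21*(-649))/(49503 - 2861) = (13825 - 13629)/46642 = 196*(1/46642) = 98/23321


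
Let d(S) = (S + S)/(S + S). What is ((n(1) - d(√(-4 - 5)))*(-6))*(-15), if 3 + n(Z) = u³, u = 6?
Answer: 19080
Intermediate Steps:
n(Z) = 213 (n(Z) = -3 + 6³ = -3 + 216 = 213)
d(S) = 1 (d(S) = (2*S)/((2*S)) = (2*S)*(1/(2*S)) = 1)
((n(1) - d(√(-4 - 5)))*(-6))*(-15) = ((213 - 1*1)*(-6))*(-15) = ((213 - 1)*(-6))*(-15) = (212*(-6))*(-15) = -1272*(-15) = 19080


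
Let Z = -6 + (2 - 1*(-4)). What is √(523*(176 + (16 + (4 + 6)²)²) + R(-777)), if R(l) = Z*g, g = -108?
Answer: 8*√111399 ≈ 2670.1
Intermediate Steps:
Z = 0 (Z = -6 + (2 + 4) = -6 + 6 = 0)
R(l) = 0 (R(l) = 0*(-108) = 0)
√(523*(176 + (16 + (4 + 6)²)²) + R(-777)) = √(523*(176 + (16 + (4 + 6)²)²) + 0) = √(523*(176 + (16 + 10²)²) + 0) = √(523*(176 + (16 + 100)²) + 0) = √(523*(176 + 116²) + 0) = √(523*(176 + 13456) + 0) = √(523*13632 + 0) = √(7129536 + 0) = √7129536 = 8*√111399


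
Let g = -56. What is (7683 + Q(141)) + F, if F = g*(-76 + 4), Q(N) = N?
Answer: 11856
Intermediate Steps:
F = 4032 (F = -56*(-76 + 4) = -56*(-72) = 4032)
(7683 + Q(141)) + F = (7683 + 141) + 4032 = 7824 + 4032 = 11856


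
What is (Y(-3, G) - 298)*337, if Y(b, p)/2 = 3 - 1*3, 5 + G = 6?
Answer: -100426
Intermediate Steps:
G = 1 (G = -5 + 6 = 1)
Y(b, p) = 0 (Y(b, p) = 2*(3 - 1*3) = 2*(3 - 3) = 2*0 = 0)
(Y(-3, G) - 298)*337 = (0 - 298)*337 = -298*337 = -100426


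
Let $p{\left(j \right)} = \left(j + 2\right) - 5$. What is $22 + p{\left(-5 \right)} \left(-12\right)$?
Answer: $118$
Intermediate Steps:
$p{\left(j \right)} = -3 + j$ ($p{\left(j \right)} = \left(2 + j\right) - 5 = -3 + j$)
$22 + p{\left(-5 \right)} \left(-12\right) = 22 + \left(-3 - 5\right) \left(-12\right) = 22 - -96 = 22 + 96 = 118$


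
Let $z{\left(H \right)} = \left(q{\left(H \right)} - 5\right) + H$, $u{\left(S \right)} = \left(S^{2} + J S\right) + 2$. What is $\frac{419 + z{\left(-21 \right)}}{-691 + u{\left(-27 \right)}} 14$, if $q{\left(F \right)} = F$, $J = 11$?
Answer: $- \frac{5208}{257} \approx -20.265$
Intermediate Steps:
$u{\left(S \right)} = 2 + S^{2} + 11 S$ ($u{\left(S \right)} = \left(S^{2} + 11 S\right) + 2 = 2 + S^{2} + 11 S$)
$z{\left(H \right)} = -5 + 2 H$ ($z{\left(H \right)} = \left(H - 5\right) + H = \left(-5 + H\right) + H = -5 + 2 H$)
$\frac{419 + z{\left(-21 \right)}}{-691 + u{\left(-27 \right)}} 14 = \frac{419 + \left(-5 + 2 \left(-21\right)\right)}{-691 + \left(2 + \left(-27\right)^{2} + 11 \left(-27\right)\right)} 14 = \frac{419 - 47}{-691 + \left(2 + 729 - 297\right)} 14 = \frac{419 - 47}{-691 + 434} \cdot 14 = \frac{372}{-257} \cdot 14 = 372 \left(- \frac{1}{257}\right) 14 = \left(- \frac{372}{257}\right) 14 = - \frac{5208}{257}$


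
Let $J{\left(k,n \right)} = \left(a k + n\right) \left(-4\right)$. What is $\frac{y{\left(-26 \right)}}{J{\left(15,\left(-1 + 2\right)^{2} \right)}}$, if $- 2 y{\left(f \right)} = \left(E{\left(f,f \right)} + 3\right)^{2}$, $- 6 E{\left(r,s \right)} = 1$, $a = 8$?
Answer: $\frac{289}{34848} \approx 0.0082932$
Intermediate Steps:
$E{\left(r,s \right)} = - \frac{1}{6}$ ($E{\left(r,s \right)} = \left(- \frac{1}{6}\right) 1 = - \frac{1}{6}$)
$y{\left(f \right)} = - \frac{289}{72}$ ($y{\left(f \right)} = - \frac{\left(- \frac{1}{6} + 3\right)^{2}}{2} = - \frac{\left(\frac{17}{6}\right)^{2}}{2} = \left(- \frac{1}{2}\right) \frac{289}{36} = - \frac{289}{72}$)
$J{\left(k,n \right)} = - 32 k - 4 n$ ($J{\left(k,n \right)} = \left(8 k + n\right) \left(-4\right) = \left(n + 8 k\right) \left(-4\right) = - 32 k - 4 n$)
$\frac{y{\left(-26 \right)}}{J{\left(15,\left(-1 + 2\right)^{2} \right)}} = - \frac{289}{72 \left(\left(-32\right) 15 - 4 \left(-1 + 2\right)^{2}\right)} = - \frac{289}{72 \left(-480 - 4 \cdot 1^{2}\right)} = - \frac{289}{72 \left(-480 - 4\right)} = - \frac{289}{72 \left(-484\right)} = \left(- \frac{289}{72}\right) \left(- \frac{1}{484}\right) = \frac{289}{34848}$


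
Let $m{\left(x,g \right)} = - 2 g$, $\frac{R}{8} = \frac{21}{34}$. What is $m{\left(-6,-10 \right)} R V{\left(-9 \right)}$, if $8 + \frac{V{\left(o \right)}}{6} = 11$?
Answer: $\frac{30240}{17} \approx 1778.8$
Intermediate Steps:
$V{\left(o \right)} = 18$ ($V{\left(o \right)} = -48 + 6 \cdot 11 = -48 + 66 = 18$)
$R = \frac{84}{17}$ ($R = 8 \cdot \frac{21}{34} = \frac{84}{17} \approx 4.9412$)
$m{\left(-6,-10 \right)} R V{\left(-9 \right)} = \left(-2\right) \left(-10\right) \frac{84}{17} \cdot 18 = 20 \cdot \frac{84}{17} \cdot 18 = \frac{1680}{17} \cdot 18 = \frac{30240}{17}$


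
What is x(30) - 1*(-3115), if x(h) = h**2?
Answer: 4015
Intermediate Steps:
x(30) - 1*(-3115) = 30**2 - 1*(-3115) = 900 + 3115 = 4015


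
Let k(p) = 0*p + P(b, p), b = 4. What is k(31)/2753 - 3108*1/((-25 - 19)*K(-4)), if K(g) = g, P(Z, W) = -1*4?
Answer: -2139257/121132 ≈ -17.661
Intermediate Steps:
P(Z, W) = -4
k(p) = -4 (k(p) = 0*p - 4 = 0 - 4 = -4)
k(31)/2753 - 3108*1/((-25 - 19)*K(-4)) = -4/2753 - 3108*(-1/(4*(-25 - 19))) = -4*1/2753 - 3108/((-44*(-4))) = -4/2753 - 3108/176 = -4/2753 - 3108*1/176 = -4/2753 - 777/44 = -2139257/121132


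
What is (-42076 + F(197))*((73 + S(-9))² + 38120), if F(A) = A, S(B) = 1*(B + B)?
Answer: -1723111455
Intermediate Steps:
S(B) = 2*B (S(B) = 1*(2*B) = 2*B)
(-42076 + F(197))*((73 + S(-9))² + 38120) = (-42076 + 197)*((73 + 2*(-9))² + 38120) = -41879*((73 - 18)² + 38120) = -41879*(55² + 38120) = -41879*(3025 + 38120) = -41879*41145 = -1723111455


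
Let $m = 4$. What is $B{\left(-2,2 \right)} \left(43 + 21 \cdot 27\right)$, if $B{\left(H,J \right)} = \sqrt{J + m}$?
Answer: $610 \sqrt{6} \approx 1494.2$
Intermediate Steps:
$B{\left(H,J \right)} = \sqrt{4 + J}$ ($B{\left(H,J \right)} = \sqrt{J + 4} = \sqrt{4 + J}$)
$B{\left(-2,2 \right)} \left(43 + 21 \cdot 27\right) = \sqrt{4 + 2} \left(43 + 21 \cdot 27\right) = \sqrt{6} \left(43 + 567\right) = \sqrt{6} \cdot 610 = 610 \sqrt{6}$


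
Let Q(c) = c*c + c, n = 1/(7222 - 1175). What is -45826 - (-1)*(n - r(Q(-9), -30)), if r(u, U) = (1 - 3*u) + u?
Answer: -276245100/6047 ≈ -45683.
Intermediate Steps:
n = 1/6047 ≈ 0.00016537
Q(c) = c + c**2 (Q(c) = c**2 + c = c + c**2)
r(u, U) = 1 - 2*u
-45826 - (-1)*(n - r(Q(-9), -30)) = -45826 - (-1)*(1/6047 - (1 - (-18)*(1 - 9))) = -45826 - (-1)*(1/6047 - (1 - (-18)*(-8))) = -45826 - (-1)*(1/6047 - (1 - 2*72)) = -45826 - (-1)*(1/6047 - (1 - 144)) = -45826 - (-1)*(1/6047 - 1*(-143)) = -45826 - (-1)*(1/6047 + 143) = -45826 - (-1)*864722/6047 = -45826 - 1*(-864722/6047) = -45826 + 864722/6047 = -276245100/6047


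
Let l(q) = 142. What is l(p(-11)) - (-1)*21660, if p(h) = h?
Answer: 21802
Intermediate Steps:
l(p(-11)) - (-1)*21660 = 142 - (-1)*21660 = 142 - 1*(-21660) = 142 + 21660 = 21802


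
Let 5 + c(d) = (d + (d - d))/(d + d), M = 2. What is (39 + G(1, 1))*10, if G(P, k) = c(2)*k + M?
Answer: 365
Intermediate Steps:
c(d) = -9/2 (c(d) = -5 + (d + (d - d))/(d + d) = -5 + (d + 0)/((2*d)) = -5 + d*(1/(2*d)) = -5 + 1/2 = -9/2)
G(P, k) = 2 - 9*k/2 (G(P, k) = -9*k/2 + 2 = 2 - 9*k/2)
(39 + G(1, 1))*10 = (39 + (2 - 9/2*1))*10 = (39 + (2 - 9/2))*10 = (39 - 5/2)*10 = (73/2)*10 = 365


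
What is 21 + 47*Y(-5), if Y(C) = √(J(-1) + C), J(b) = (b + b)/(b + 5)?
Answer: 21 + 47*I*√22/2 ≈ 21.0 + 110.22*I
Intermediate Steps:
J(b) = 2*b/(5 + b) (J(b) = (2*b)/(5 + b) = 2*b/(5 + b))
Y(C) = √(-½ + C) (Y(C) = √(2*(-1)/(5 - 1) + C) = √(2*(-1)/4 + C) = √(2*(-1)*(¼) + C) = √(-½ + C))
21 + 47*Y(-5) = 21 + 47*(√(-2 + 4*(-5))/2) = 21 + 47*(√(-2 - 20)/2) = 21 + 47*(√(-22)/2) = 21 + 47*((I*√22)/2) = 21 + 47*(I*√22/2) = 21 + 47*I*√22/2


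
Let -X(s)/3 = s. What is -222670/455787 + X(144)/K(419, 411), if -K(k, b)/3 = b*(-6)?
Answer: -34152086/62442819 ≈ -0.54693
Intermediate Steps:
X(s) = -3*s
K(k, b) = 18*b (K(k, b) = -3*b*(-6) = -(-18)*b = 18*b)
-222670/455787 + X(144)/K(419, 411) = -222670/455787 + (-3*144)/((18*411)) = -222670*1/455787 - 432/7398 = -222670/455787 - 432*1/7398 = -222670/455787 - 8/137 = -34152086/62442819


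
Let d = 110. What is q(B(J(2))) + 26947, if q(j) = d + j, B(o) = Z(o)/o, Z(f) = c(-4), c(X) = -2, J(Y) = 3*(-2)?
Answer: 81172/3 ≈ 27057.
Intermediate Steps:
J(Y) = -6
Z(f) = -2
B(o) = -2/o
q(j) = 110 + j
q(B(J(2))) + 26947 = (110 - 2/(-6)) + 26947 = (110 - 2*(-⅙)) + 26947 = (110 + ⅓) + 26947 = 331/3 + 26947 = 81172/3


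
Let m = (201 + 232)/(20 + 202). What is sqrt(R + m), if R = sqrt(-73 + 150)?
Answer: sqrt(96126 + 49284*sqrt(77))/222 ≈ 3.2750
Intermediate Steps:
m = 433/222 ≈ 1.9505
R = sqrt(77) ≈ 8.7750
sqrt(R + m) = sqrt(sqrt(77) + 433/222) = sqrt(433/222 + sqrt(77))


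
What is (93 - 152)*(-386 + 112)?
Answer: 16166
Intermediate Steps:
(93 - 152)*(-386 + 112) = -59*(-274) = 16166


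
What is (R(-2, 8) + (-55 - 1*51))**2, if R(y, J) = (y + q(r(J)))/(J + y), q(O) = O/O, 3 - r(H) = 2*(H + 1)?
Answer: 405769/36 ≈ 11271.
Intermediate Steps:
r(H) = 1 - 2*H (r(H) = 3 - 2*(H + 1) = 3 - 2*(1 + H) = 3 - (2 + 2*H) = 3 + (-2 - 2*H) = 1 - 2*H)
q(O) = 1
R(y, J) = (1 + y)/(J + y) (R(y, J) = (y + 1)/(J + y) = (1 + y)/(J + y))
(R(-2, 8) + (-55 - 1*51))**2 = ((1 - 2)/(8 - 2) + (-55 - 1*51))**2 = (-1/6 + (-55 - 51))**2 = ((1/6)*(-1) - 106)**2 = (-1/6 - 106)**2 = (-637/6)**2 = 405769/36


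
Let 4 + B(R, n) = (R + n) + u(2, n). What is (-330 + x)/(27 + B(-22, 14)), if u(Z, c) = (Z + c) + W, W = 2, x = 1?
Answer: -329/33 ≈ -9.9697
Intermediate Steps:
u(Z, c) = 2 + Z + c (u(Z, c) = (Z + c) + 2 = 2 + Z + c)
B(R, n) = R + 2*n (B(R, n) = -4 + ((R + n) + (2 + 2 + n)) = -4 + ((R + n) + (4 + n)) = -4 + (4 + R + 2*n) = R + 2*n)
(-330 + x)/(27 + B(-22, 14)) = (-330 + 1)/(27 + (-22 + 2*14)) = -329/(27 + (-22 + 28)) = -329/(27 + 6) = -329/33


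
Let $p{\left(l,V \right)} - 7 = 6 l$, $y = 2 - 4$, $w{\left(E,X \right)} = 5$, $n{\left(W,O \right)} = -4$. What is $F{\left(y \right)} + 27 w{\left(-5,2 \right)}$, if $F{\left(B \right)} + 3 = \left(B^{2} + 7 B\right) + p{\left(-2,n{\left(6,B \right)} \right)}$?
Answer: $117$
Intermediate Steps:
$y = -2$ ($y = 2 - 4 = -2$)
$p{\left(l,V \right)} = 7 + 6 l$
$F{\left(B \right)} = -8 + B^{2} + 7 B$ ($F{\left(B \right)} = -3 + \left(\left(B^{2} + 7 B\right) + \left(7 + 6 \left(-2\right)\right)\right) = -3 + \left(\left(B^{2} + 7 B\right) + \left(7 - 12\right)\right) = -3 - \left(5 - B^{2} - 7 B\right) = -3 + \left(-5 + B^{2} + 7 B\right) = -8 + B^{2} + 7 B$)
$F{\left(y \right)} + 27 w{\left(-5,2 \right)} = \left(-8 + \left(-2\right)^{2} + 7 \left(-2\right)\right) + 27 \cdot 5 = \left(-8 + 4 - 14\right) + 135 = -18 + 135 = 117$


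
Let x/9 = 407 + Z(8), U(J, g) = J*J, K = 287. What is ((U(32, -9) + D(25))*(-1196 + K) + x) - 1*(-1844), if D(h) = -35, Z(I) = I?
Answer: -893422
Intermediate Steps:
U(J, g) = J**2
x = 3735 (x = 9*(407 + 8) = 9*415 = 3735)
((U(32, -9) + D(25))*(-1196 + K) + x) - 1*(-1844) = ((32**2 - 35)*(-1196 + 287) + 3735) - 1*(-1844) = ((1024 - 35)*(-909) + 3735) + 1844 = (989*(-909) + 3735) + 1844 = (-899001 + 3735) + 1844 = -895266 + 1844 = -893422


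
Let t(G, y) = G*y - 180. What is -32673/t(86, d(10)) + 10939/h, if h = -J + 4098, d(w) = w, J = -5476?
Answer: -152686391/3255160 ≈ -46.906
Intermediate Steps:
h = 9574 (h = -1*(-5476) + 4098 = 5476 + 4098 = 9574)
t(G, y) = -180 + G*y
-32673/t(86, d(10)) + 10939/h = -32673/(-180 + 86*10) + 10939/9574 = -32673/(-180 + 860) + 10939*(1/9574) = -32673/680 + 10939/9574 = -152686391/3255160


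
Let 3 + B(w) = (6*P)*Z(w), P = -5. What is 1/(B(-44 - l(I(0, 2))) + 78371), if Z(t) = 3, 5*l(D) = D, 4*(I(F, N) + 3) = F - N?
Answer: 1/78278 ≈ 1.2775e-5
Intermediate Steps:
I(F, N) = -3 - N/4 + F/4 (I(F, N) = -3 + (F - N)/4 = -3 + (-N/4 + F/4) = -3 - N/4 + F/4)
l(D) = D/5
B(w) = -93 (B(w) = -3 + (6*(-5))*3 = -3 - 30*3 = -3 - 90 = -93)
1/(B(-44 - l(I(0, 2))) + 78371) = 1/(-93 + 78371) = 1/78278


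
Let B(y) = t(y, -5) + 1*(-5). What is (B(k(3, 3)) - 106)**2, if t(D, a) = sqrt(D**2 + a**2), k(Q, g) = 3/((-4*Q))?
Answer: (444 - sqrt(401))**2/16 ≈ 11235.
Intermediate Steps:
k(Q, g) = -3/(4*Q) (k(Q, g) = 3*(-1/(4*Q)) = -3/(4*Q))
B(y) = -5 + sqrt(25 + y**2) (B(y) = sqrt(y**2 + (-5)**2) + 1*(-5) = sqrt(y**2 + 25) - 5 = sqrt(25 + y**2) - 5 = -5 + sqrt(25 + y**2))
(B(k(3, 3)) - 106)**2 = ((-5 + sqrt(25 + (-3/4/3)**2)) - 106)**2 = ((-5 + sqrt(25 + (-3/4*1/3)**2)) - 106)**2 = ((-5 + sqrt(25 + (-1/4)**2)) - 106)**2 = ((-5 + sqrt(25 + 1/16)) - 106)**2 = ((-5 + sqrt(401/16)) - 106)**2 = ((-5 + sqrt(401)/4) - 106)**2 = (-111 + sqrt(401)/4)**2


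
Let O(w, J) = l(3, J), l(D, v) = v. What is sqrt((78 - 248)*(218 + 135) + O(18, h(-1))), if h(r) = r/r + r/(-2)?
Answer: I*sqrt(240034)/2 ≈ 244.97*I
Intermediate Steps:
h(r) = 1 - r/2 (h(r) = 1 + r*(-1/2) = 1 - r/2)
O(w, J) = J
sqrt((78 - 248)*(218 + 135) + O(18, h(-1))) = sqrt((78 - 248)*(218 + 135) + (1 - 1/2*(-1))) = sqrt(-170*353 + (1 + 1/2)) = sqrt(-60010 + 3/2) = sqrt(-120017/2) = I*sqrt(240034)/2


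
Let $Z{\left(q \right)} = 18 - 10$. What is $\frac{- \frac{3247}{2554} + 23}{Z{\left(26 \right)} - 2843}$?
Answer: $- \frac{11099}{1448118} \approx -0.0076644$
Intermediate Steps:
$Z{\left(q \right)} = 8$
$\frac{- \frac{3247}{2554} + 23}{Z{\left(26 \right)} - 2843} = \frac{- \frac{3247}{2554} + 23}{8 - 2843} = \frac{\left(-3247\right) \frac{1}{2554} + 23}{-2835} = \left(- \frac{3247}{2554} + 23\right) \left(- \frac{1}{2835}\right) = \frac{55495}{2554} \left(- \frac{1}{2835}\right) = - \frac{11099}{1448118}$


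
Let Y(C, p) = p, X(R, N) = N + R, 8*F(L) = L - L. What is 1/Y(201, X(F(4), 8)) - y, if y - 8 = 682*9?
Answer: -49167/8 ≈ -6145.9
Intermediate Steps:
F(L) = 0 (F(L) = (L - L)/8 = (⅛)*0 = 0)
y = 6146 (y = 8 + 682*9 = 8 + 6138 = 6146)
1/Y(201, X(F(4), 8)) - y = 1/(8 + 0) - 1*6146 = 1/8 - 6146 = ⅛ - 6146 = -49167/8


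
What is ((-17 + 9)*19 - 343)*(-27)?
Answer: 13365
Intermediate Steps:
((-17 + 9)*19 - 343)*(-27) = (-8*19 - 343)*(-27) = (-152 - 343)*(-27) = -495*(-27) = 13365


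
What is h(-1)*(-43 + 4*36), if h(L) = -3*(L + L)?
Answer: 606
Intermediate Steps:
h(L) = -6*L
h(-1)*(-43 + 4*36) = (-6*(-1))*(-43 + 4*36) = 6*(-43 + 144) = 6*101 = 606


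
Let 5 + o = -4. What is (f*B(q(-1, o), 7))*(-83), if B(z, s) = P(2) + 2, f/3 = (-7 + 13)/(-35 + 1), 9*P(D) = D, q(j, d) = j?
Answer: 1660/17 ≈ 97.647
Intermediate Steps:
o = -9 (o = -5 - 4 = -9)
P(D) = D/9
f = -9/17 (f = 3*((-7 + 13)/(-35 + 1)) = 3*(6/(-34)) = 3*(6*(-1/34)) = 3*(-3/17) = -9/17 ≈ -0.52941)
B(z, s) = 20/9 (B(z, s) = (⅑)*2 + 2 = 2/9 + 2 = 20/9)
(f*B(q(-1, o), 7))*(-83) = -9/17*20/9*(-83) = -20/17*(-83) = 1660/17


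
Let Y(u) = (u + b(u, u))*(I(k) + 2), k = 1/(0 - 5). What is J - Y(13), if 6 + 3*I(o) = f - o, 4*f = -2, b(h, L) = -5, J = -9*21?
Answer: -941/5 ≈ -188.20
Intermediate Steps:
J = -189
f = -1/2 (f = (1/4)*(-2) = -1/2 ≈ -0.50000)
k = -1/5 (k = 1/(-5) = -1/5 ≈ -0.20000)
I(o) = -13/6 - o/3 (I(o) = -2 + (-1/2 - o)/3 = -2 + (-1/6 - o/3) = -13/6 - o/3)
Y(u) = 1/2 - u/10 (Y(u) = (u - 5)*((-13/6 - 1/3*(-1/5)) + 2) = (-5 + u)*((-13/6 + 1/15) + 2) = (-5 + u)*(-21/10 + 2) = (-5 + u)*(-1/10) = 1/2 - u/10)
J - Y(13) = -189 - (1/2 - 1/10*13) = -189 - (1/2 - 13/10) = -189 - 1*(-4/5) = -189 + 4/5 = -941/5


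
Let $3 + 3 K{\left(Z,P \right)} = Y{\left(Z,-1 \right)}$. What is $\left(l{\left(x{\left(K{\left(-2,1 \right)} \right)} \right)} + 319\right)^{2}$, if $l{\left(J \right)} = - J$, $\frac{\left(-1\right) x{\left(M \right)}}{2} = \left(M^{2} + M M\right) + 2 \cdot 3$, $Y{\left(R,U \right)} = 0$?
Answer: $112225$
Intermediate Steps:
$K{\left(Z,P \right)} = -1$ ($K{\left(Z,P \right)} = -1 + \frac{1}{3} \cdot 0 = -1 + 0 = -1$)
$x{\left(M \right)} = -12 - 4 M^{2}$ ($x{\left(M \right)} = - 2 \left(\left(M^{2} + M M\right) + 2 \cdot 3\right) = - 2 \left(\left(M^{2} + M^{2}\right) + 6\right) = - 2 \left(2 M^{2} + 6\right) = - 2 \left(6 + 2 M^{2}\right) = -12 - 4 M^{2}$)
$\left(l{\left(x{\left(K{\left(-2,1 \right)} \right)} \right)} + 319\right)^{2} = \left(- (-12 - 4 \left(-1\right)^{2}) + 319\right)^{2} = \left(- (-12 - 4) + 319\right)^{2} = \left(\left(-1\right) \left(-16\right) + 319\right)^{2} = \left(16 + 319\right)^{2} = 335^{2} = 112225$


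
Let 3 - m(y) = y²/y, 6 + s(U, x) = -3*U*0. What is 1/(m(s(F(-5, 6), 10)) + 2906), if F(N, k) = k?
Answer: 1/2915 ≈ 0.00034305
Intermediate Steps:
s(U, x) = -6 (s(U, x) = -6 - 3*U*0 = -6 + 0 = -6)
m(y) = 3 - y (m(y) = 3 - y²/y = 3 - y)
1/(m(s(F(-5, 6), 10)) + 2906) = 1/((3 - 1*(-6)) + 2906) = 1/((3 + 6) + 2906) = 1/(9 + 2906) = 1/2915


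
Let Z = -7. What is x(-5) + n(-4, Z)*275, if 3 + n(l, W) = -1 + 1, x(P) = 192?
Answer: -633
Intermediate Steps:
n(l, W) = -3 (n(l, W) = -3 + (-1 + 1) = -3 + 0 = -3)
x(-5) + n(-4, Z)*275 = 192 - 3*275 = 192 - 825 = -633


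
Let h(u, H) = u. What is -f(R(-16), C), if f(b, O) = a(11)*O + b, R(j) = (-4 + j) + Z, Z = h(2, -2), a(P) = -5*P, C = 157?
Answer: 8653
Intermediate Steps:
Z = 2
R(j) = -2 + j (R(j) = (-4 + j) + 2 = -2 + j)
f(b, O) = b - 55*O (f(b, O) = (-5*11)*O + b = -55*O + b = b - 55*O)
-f(R(-16), C) = -((-2 - 16) - 55*157) = -(-18 - 8635) = -1*(-8653) = 8653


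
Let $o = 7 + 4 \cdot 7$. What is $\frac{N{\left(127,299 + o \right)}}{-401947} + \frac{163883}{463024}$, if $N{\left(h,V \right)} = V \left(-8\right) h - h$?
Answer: $\frac{223055500505}{186111107728} \approx 1.1985$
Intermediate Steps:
$o = 35$ ($o = 7 + 28 = 35$)
$N{\left(h,V \right)} = - h - 8 V h$ ($N{\left(h,V \right)} = - 8 V h - h = - h - 8 V h$)
$\frac{N{\left(127,299 + o \right)}}{-401947} + \frac{163883}{463024} = \frac{\left(-1\right) 127 \left(1 + 8 \left(299 + 35\right)\right)}{-401947} + \frac{163883}{463024} = \left(-1\right) 127 \left(1 + 8 \cdot 334\right) \left(- \frac{1}{401947}\right) + 163883 \cdot \frac{1}{463024} = \left(-1\right) 127 \left(1 + 2672\right) \left(- \frac{1}{401947}\right) + \frac{163883}{463024} = \left(-1\right) 127 \cdot 2673 \left(- \frac{1}{401947}\right) + \frac{163883}{463024} = \left(-339471\right) \left(- \frac{1}{401947}\right) + \frac{163883}{463024} = \frac{339471}{401947} + \frac{163883}{463024} = \frac{223055500505}{186111107728}$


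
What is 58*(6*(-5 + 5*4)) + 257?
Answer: 5477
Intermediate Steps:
58*(6*(-5 + 5*4)) + 257 = 58*(6*(-5 + 20)) + 257 = 58*(6*15) + 257 = 58*90 + 257 = 5220 + 257 = 5477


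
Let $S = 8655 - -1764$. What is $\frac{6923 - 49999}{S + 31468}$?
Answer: $- \frac{43076}{41887} \approx -1.0284$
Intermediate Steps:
$S = 10419$ ($S = 8655 + 1764 = 10419$)
$\frac{6923 - 49999}{S + 31468} = \frac{6923 - 49999}{10419 + 31468} = - \frac{43076}{41887}$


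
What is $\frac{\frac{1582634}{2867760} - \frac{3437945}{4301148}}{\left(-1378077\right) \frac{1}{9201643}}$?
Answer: $\frac{1170164539734434651}{708254646189998040} \approx 1.6522$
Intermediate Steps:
$\frac{\frac{1582634}{2867760} - \frac{3437945}{4301148}}{\left(-1378077\right) \frac{1}{9201643}} = \frac{1582634 \cdot \frac{1}{2867760} - \frac{3437945}{4301148}}{\left(-1378077\right) \frac{1}{9201643}} = \frac{\frac{791317}{1433880} - \frac{3437945}{4301148}}{- \frac{1378077}{9201643}} = \left(- \frac{127169087057}{513944174520}\right) \left(- \frac{9201643}{1378077}\right) = \frac{1170164539734434651}{708254646189998040}$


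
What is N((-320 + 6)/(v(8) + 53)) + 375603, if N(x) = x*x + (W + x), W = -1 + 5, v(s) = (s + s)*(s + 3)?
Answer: 19697233377/52441 ≈ 3.7561e+5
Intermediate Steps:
v(s) = 2*s*(3 + s) (v(s) = (2*s)*(3 + s) = 2*s*(3 + s))
W = 4
N(x) = 4 + x + x² (N(x) = x*x + (4 + x) = x² + (4 + x) = 4 + x + x²)
N((-320 + 6)/(v(8) + 53)) + 375603 = (4 + (-320 + 6)/(2*8*(3 + 8) + 53) + ((-320 + 6)/(2*8*(3 + 8) + 53))²) + 375603 = (4 - 314/(2*8*11 + 53) + (-314/(2*8*11 + 53))²) + 375603 = (4 - 314/(176 + 53) + (-314/(176 + 53))²) + 375603 = (4 - 314/229 + (-314/229)²) + 375603 = (4 - 314/229 + 98596/52441) + 375603 = 236454/52441 + 375603 = 19697233377/52441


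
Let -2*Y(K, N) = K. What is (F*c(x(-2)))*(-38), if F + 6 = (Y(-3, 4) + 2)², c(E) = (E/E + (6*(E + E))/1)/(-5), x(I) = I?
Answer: -2185/2 ≈ -1092.5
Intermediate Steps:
Y(K, N) = -K/2
c(E) = -⅕ - 12*E/5 (c(E) = (1 + (6*(2*E))*1)*(-⅕) = (1 + (12*E)*1)*(-⅕) = (1 + 12*E)*(-⅕) = -⅕ - 12*E/5)
F = 25/4 (F = -6 + (-½*(-3) + 2)² = -6 + (3/2 + 2)² = -6 + (7/2)² = -6 + 49/4 = 25/4 ≈ 6.2500)
(F*c(x(-2)))*(-38) = (25*(-⅕ - 12/5*(-2))/4)*(-38) = (25*(-⅕ + 24/5)/4)*(-38) = ((25/4)*(23/5))*(-38) = (115/4)*(-38) = -2185/2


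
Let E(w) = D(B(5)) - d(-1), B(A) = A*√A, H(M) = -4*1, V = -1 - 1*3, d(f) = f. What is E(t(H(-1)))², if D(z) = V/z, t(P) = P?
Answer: 141/125 - 8*√5/25 ≈ 0.41246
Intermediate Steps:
V = -4 (V = -1 - 3 = -4)
H(M) = -4
B(A) = A^(3/2)
D(z) = -4/z
E(w) = 1 - 4*√5/25 (E(w) = -4*√5/25 - 1*(-1) = -4*√5/25 + 1 = 1 - 4*√5/25)
E(t(H(-1)))² = (1 - 4*√5/25)²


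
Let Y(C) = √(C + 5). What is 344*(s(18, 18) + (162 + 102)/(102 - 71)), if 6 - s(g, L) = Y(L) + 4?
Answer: 112144/31 - 344*√23 ≈ 1967.8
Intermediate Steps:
Y(C) = √(5 + C)
s(g, L) = 2 - √(5 + L) (s(g, L) = 6 - (√(5 + L) + 4) = 6 - (4 + √(5 + L)) = 6 + (-4 - √(5 + L)) = 2 - √(5 + L))
344*(s(18, 18) + (162 + 102)/(102 - 71)) = 344*((2 - √(5 + 18)) + (162 + 102)/(102 - 71)) = 344*((2 - √23) + 264/31) = 344*(326/31 - √23) = 112144/31 - 344*√23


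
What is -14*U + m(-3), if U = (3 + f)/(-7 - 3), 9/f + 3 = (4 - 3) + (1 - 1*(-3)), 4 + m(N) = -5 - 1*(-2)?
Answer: 7/2 ≈ 3.5000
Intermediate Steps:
m(N) = -7 (m(N) = -4 + (-5 - 1*(-2)) = -4 + (-5 + 2) = -4 - 3 = -7)
f = 9/2 (f = 9/(-3 + ((4 - 3) + (1 - 1*(-3)))) = 9/(-3 + (1 + (1 + 3))) = 9/(-3 + (1 + 4)) = 9/(-3 + 5) = 9/2 ≈ 4.5000)
U = -¾ (U = (3 + 9/2)/(-7 - 3) = (15/2)/(-10) = (15/2)*(-⅒) = -¾ ≈ -0.75000)
-14*U + m(-3) = -14*(-¾) - 7 = 21/2 - 7 = 7/2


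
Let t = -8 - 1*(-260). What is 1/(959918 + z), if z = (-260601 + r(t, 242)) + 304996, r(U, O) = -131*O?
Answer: 1/972611 ≈ 1.0282e-6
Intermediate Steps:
t = 252 (t = -8 + 260 = 252)
z = 12693 (z = (-260601 - 131*242) + 304996 = (-260601 - 31702) + 304996 = -292303 + 304996 = 12693)
1/(959918 + z) = 1/(959918 + 12693) = 1/972611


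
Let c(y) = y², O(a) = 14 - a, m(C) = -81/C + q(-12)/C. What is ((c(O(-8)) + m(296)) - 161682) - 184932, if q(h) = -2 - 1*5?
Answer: -12806821/37 ≈ -3.4613e+5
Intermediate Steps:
q(h) = -7 (q(h) = -2 - 5 = -7)
m(C) = -88/C (m(C) = -81/C - 7/C = -88/C)
((c(O(-8)) + m(296)) - 161682) - 184932 = (((14 - 1*(-8))² - 88/296) - 161682) - 184932 = (((14 + 8)² - 88*1/296) - 161682) - 184932 = ((22² - 11/37) - 161682) - 184932 = ((484 - 11/37) - 161682) - 184932 = (17897/37 - 161682) - 184932 = -5964337/37 - 184932 = -12806821/37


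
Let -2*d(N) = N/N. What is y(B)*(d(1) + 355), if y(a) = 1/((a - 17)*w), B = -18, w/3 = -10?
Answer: 709/2100 ≈ 0.33762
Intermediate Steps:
d(N) = -½ (d(N) = -N/(2*N) = -½*1 = -½)
w = -30 (w = 3*(-10) = -30)
y(a) = -1/(30*(-17 + a)) (y(a) = 1/((a - 17)*(-30)) = -1/30/(-17 + a) = -1/(30*(-17 + a)))
y(B)*(d(1) + 355) = (-1/(-510 + 30*(-18)))*(-½ + 355) = -1/(-510 - 540)*(709/2) = -1/(-1050)*(709/2) = -1*(-1/1050)*(709/2) = (1/1050)*(709/2) = 709/2100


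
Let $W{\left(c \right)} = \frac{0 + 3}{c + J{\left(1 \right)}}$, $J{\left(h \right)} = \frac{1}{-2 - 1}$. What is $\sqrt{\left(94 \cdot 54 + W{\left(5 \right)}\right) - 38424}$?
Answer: $\frac{i \sqrt{6536082}}{14} \approx 182.61 i$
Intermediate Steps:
$J{\left(h \right)} = - \frac{1}{3}$ ($J{\left(h \right)} = \frac{1}{-3} = - \frac{1}{3}$)
$W{\left(c \right)} = \frac{3}{- \frac{1}{3} + c}$ ($W{\left(c \right)} = \frac{0 + 3}{c - \frac{1}{3}} = \frac{3}{- \frac{1}{3} + c}$)
$\sqrt{\left(94 \cdot 54 + W{\left(5 \right)}\right) - 38424} = \sqrt{\left(94 \cdot 54 + \frac{9}{-1 + 3 \cdot 5}\right) - 38424} = \sqrt{\left(5076 + \frac{9}{-1 + 15}\right) - 38424} = \sqrt{\left(5076 + \frac{9}{14}\right) - 38424} = \sqrt{\frac{71073}{14} - 38424} = \sqrt{- \frac{466863}{14}} = \frac{i \sqrt{6536082}}{14}$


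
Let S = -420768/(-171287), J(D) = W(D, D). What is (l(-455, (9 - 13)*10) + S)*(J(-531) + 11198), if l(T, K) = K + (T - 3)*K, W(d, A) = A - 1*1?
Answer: 33401081667248/171287 ≈ 1.9500e+8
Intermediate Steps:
W(d, A) = -1 + A (W(d, A) = A - 1 = -1 + A)
J(D) = -1 + D
l(T, K) = K + K*(-3 + T) (l(T, K) = K + (-3 + T)*K = K + K*(-3 + T))
S = 420768/171287 (S = -420768*(-1/171287) = 420768/171287 ≈ 2.4565)
(l(-455, (9 - 13)*10) + S)*(J(-531) + 11198) = (((9 - 13)*10)*(-2 - 455) + 420768/171287)*((-1 - 531) + 11198) = (-4*10*(-457) + 420768/171287)*(-532 + 11198) = (-40*(-457) + 420768/171287)*10666 = (18280 + 420768/171287)*10666 = (3131547128/171287)*10666 = 33401081667248/171287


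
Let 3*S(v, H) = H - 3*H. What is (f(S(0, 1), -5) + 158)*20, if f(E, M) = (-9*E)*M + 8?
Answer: 2720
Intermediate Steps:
S(v, H) = -2*H/3 (S(v, H) = (H - 3*H)/3 = (-2*H)/3 = -2*H/3)
f(E, M) = 8 - 9*E*M (f(E, M) = -9*E*M + 8 = 8 - 9*E*M)
(f(S(0, 1), -5) + 158)*20 = ((8 - 9*(-2/3*1)*(-5)) + 158)*20 = ((8 - 9*(-2/3)*(-5)) + 158)*20 = ((8 - 30) + 158)*20 = (-22 + 158)*20 = 136*20 = 2720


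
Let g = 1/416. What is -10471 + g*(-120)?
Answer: -544507/52 ≈ -10471.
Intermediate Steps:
g = 1/416 ≈ 0.0024038
-10471 + g*(-120) = -10471 + (1/416)*(-120) = -10471 - 15/52 = -544507/52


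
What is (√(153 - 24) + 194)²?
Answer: (194 + √129)² ≈ 42172.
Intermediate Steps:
(√(153 - 24) + 194)² = (√129 + 194)² = (194 + √129)²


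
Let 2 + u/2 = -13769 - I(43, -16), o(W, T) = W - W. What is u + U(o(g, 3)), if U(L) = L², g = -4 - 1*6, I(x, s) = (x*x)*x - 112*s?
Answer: -190140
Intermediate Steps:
I(x, s) = x³ - 112*s (I(x, s) = x²*x - 112*s = x³ - 112*s)
g = -10 (g = -4 - 6 = -10)
o(W, T) = 0
u = -190140 (u = -4 + 2*(-13769 - (43³ - 112*(-16))) = -4 + 2*(-13769 - (79507 + 1792)) = -4 + 2*(-13769 - 1*81299) = -4 + 2*(-13769 - 81299) = -4 + 2*(-95068) = -4 - 190136 = -190140)
u + U(o(g, 3)) = -190140 + 0² = -190140 + 0 = -190140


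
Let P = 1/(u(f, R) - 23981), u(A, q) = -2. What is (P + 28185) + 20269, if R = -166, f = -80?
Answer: 1162072281/23983 ≈ 48454.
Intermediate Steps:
P = -1/23983 (P = 1/(-2 - 23981) = 1/(-23983) = -1/23983 ≈ -4.1696e-5)
(P + 28185) + 20269 = (-1/23983 + 28185) + 20269 = 675960854/23983 + 20269 = 1162072281/23983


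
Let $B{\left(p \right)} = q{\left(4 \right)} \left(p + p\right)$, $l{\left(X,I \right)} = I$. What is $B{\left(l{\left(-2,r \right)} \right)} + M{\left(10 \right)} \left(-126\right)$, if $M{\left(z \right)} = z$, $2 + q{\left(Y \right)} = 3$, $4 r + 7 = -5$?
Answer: $-1266$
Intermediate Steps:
$r = -3$ ($r = - \frac{7}{4} + \frac{1}{4} \left(-5\right) = - \frac{7}{4} - \frac{5}{4} = -3$)
$q{\left(Y \right)} = 1$ ($q{\left(Y \right)} = -2 + 3 = 1$)
$B{\left(p \right)} = 2 p$ ($B{\left(p \right)} = 1 \left(p + p\right) = 1 \cdot 2 p = 2 p$)
$B{\left(l{\left(-2,r \right)} \right)} + M{\left(10 \right)} \left(-126\right) = 2 \left(-3\right) + 10 \left(-126\right) = -6 - 1260 = -1266$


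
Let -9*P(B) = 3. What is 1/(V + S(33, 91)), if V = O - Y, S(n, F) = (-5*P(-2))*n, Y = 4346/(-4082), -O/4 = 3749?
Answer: -2041/30492408 ≈ -6.6935e-5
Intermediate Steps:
O = -14996 (O = -4*3749 = -14996)
P(B) = -⅓ (P(B) = -⅑*3 = -⅓)
Y = -2173/2041 (Y = 4346*(-1/4082) = -2173/2041 ≈ -1.0647)
S(n, F) = 5*n/3 (S(n, F) = (-5*(-⅓))*n = 5*n/3)
V = -30604663/2041 (V = -14996 - 1*(-2173/2041) = -14996 + 2173/2041 = -30604663/2041 ≈ -14995.)
1/(V + S(33, 91)) = 1/(-30604663/2041 + (5/3)*33) = 1/(-30604663/2041 + 55) = 1/(-30492408/2041) = -2041/30492408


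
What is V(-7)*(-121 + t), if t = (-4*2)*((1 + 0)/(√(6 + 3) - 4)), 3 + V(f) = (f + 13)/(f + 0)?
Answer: 3051/7 ≈ 435.86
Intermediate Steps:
V(f) = -3 + (13 + f)/f (V(f) = -3 + (f + 13)/(f + 0) = -3 + (13 + f)/f)
t = 8 (t = -8/(√9 - 4) = -8/(3 - 4) = -8/(-1) = -8*(-1) = 8)
V(-7)*(-121 + t) = (-2 + 13/(-7))*(-121 + 8) = (-2 + 13*(-⅐))*(-113) = (-2 - 13/7)*(-113) = -27/7*(-113) = 3051/7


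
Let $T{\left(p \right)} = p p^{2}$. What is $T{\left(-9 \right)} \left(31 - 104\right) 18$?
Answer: $957906$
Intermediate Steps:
$T{\left(p \right)} = p^{3}$
$T{\left(-9 \right)} \left(31 - 104\right) 18 = \left(-9\right)^{3} \left(31 - 104\right) 18 = - 729 \left(31 - 104\right) 18 = \left(-729\right) \left(-73\right) 18 = 53217 \cdot 18 = 957906$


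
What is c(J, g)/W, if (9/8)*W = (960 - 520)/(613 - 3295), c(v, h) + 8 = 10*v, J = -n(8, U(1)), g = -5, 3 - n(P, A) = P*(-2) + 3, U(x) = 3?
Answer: 253449/220 ≈ 1152.0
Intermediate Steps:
n(P, A) = 2*P (n(P, A) = 3 - (P*(-2) + 3) = 3 - (-2*P + 3) = 3 - (3 - 2*P) = 3 + (-3 + 2*P) = 2*P)
J = -16 (J = -2*8 = -1*16 = -16)
c(v, h) = -8 + 10*v
W = -1760/12069 (W = 8*((960 - 520)/(613 - 3295))/9 = 8*(440/(-2682))/9 = 8*(440*(-1/2682))/9 = (8/9)*(-220/1341) = -1760/12069 ≈ -0.14583)
c(J, g)/W = (-8 + 10*(-16))/(-1760/12069) = (-8 - 160)*(-12069/1760) = -168*(-12069/1760) = 253449/220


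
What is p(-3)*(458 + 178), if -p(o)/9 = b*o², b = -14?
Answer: 721224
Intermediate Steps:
p(o) = 126*o² (p(o) = -(-126)*o² = 126*o²)
p(-3)*(458 + 178) = (126*(-3)²)*(458 + 178) = (126*9)*636 = 1134*636 = 721224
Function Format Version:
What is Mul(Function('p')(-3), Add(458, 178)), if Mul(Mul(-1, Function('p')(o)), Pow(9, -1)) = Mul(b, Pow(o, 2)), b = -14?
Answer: 721224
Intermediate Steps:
Function('p')(o) = Mul(126, Pow(o, 2)) (Function('p')(o) = Mul(-9, Mul(-14, Pow(o, 2))) = Mul(126, Pow(o, 2)))
Mul(Function('p')(-3), Add(458, 178)) = Mul(Mul(126, Pow(-3, 2)), Add(458, 178)) = Mul(Mul(126, 9), 636) = Mul(1134, 636) = 721224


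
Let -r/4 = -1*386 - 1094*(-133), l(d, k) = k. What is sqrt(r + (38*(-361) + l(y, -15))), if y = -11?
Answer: I*sqrt(594197) ≈ 770.84*I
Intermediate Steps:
r = -580464 (r = -4*(-1*386 - 1094*(-133)) = -4*(-386 + 145502) = -4*145116 = -580464)
sqrt(r + (38*(-361) + l(y, -15))) = sqrt(-580464 + (38*(-361) - 15)) = sqrt(-580464 + (-13718 - 15)) = sqrt(-580464 - 13733) = sqrt(-594197) = I*sqrt(594197)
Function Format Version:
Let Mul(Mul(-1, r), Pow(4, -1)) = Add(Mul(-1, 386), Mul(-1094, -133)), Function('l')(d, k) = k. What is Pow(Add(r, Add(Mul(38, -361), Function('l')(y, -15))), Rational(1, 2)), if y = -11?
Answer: Mul(I, Pow(594197, Rational(1, 2))) ≈ Mul(770.84, I)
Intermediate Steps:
r = -580464 (r = Mul(-4, Add(Mul(-1, 386), Mul(-1094, -133))) = Mul(-4, Add(-386, 145502)) = Mul(-4, 145116) = -580464)
Pow(Add(r, Add(Mul(38, -361), Function('l')(y, -15))), Rational(1, 2)) = Pow(Add(-580464, Add(Mul(38, -361), -15)), Rational(1, 2)) = Pow(Add(-580464, Add(-13718, -15)), Rational(1, 2)) = Pow(Add(-580464, -13733), Rational(1, 2)) = Pow(-594197, Rational(1, 2)) = Mul(I, Pow(594197, Rational(1, 2)))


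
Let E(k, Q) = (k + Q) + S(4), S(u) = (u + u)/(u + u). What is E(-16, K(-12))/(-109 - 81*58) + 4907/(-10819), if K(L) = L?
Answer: -23295836/52006933 ≈ -0.44794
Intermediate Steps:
S(u) = 1 (S(u) = (2*u)/((2*u)) = (2*u)*(1/(2*u)) = 1)
E(k, Q) = 1 + Q + k (E(k, Q) = (k + Q) + 1 = (Q + k) + 1 = 1 + Q + k)
E(-16, K(-12))/(-109 - 81*58) + 4907/(-10819) = (1 - 12 - 16)/(-109 - 81*58) + 4907/(-10819) = -27/(-109 - 4698) + 4907*(-1/10819) = -27/(-4807) - 4907/10819 = -27*(-1/4807) - 4907/10819 = 27/4807 - 4907/10819 = -23295836/52006933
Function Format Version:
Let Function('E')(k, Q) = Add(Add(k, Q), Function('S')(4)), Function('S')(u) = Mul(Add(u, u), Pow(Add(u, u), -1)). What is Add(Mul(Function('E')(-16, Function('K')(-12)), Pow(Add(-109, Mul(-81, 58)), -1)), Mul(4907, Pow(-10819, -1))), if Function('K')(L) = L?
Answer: Rational(-23295836, 52006933) ≈ -0.44794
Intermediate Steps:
Function('S')(u) = 1 (Function('S')(u) = Mul(Mul(2, u), Pow(Mul(2, u), -1)) = Mul(Mul(2, u), Mul(Rational(1, 2), Pow(u, -1))) = 1)
Function('E')(k, Q) = Add(1, Q, k) (Function('E')(k, Q) = Add(Add(k, Q), 1) = Add(Add(Q, k), 1) = Add(1, Q, k))
Add(Mul(Function('E')(-16, Function('K')(-12)), Pow(Add(-109, Mul(-81, 58)), -1)), Mul(4907, Pow(-10819, -1))) = Add(Mul(Add(1, -12, -16), Pow(Add(-109, Mul(-81, 58)), -1)), Mul(4907, Pow(-10819, -1))) = Add(Mul(-27, Pow(Add(-109, -4698), -1)), Mul(4907, Rational(-1, 10819))) = Add(Mul(-27, Pow(-4807, -1)), Rational(-4907, 10819)) = Add(Mul(-27, Rational(-1, 4807)), Rational(-4907, 10819)) = Add(Rational(27, 4807), Rational(-4907, 10819)) = Rational(-23295836, 52006933)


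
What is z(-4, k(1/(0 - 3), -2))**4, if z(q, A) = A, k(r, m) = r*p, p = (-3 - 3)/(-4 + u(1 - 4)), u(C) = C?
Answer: 16/2401 ≈ 0.0066639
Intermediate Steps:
p = 6/7 (p = (-3 - 3)/(-4 + (1 - 4)) = -6/(-4 - 3) = -6/(-7) = -6*(-1/7) = 6/7 ≈ 0.85714)
k(r, m) = 6*r/7 (k(r, m) = r*(6/7) = 6*r/7)
z(-4, k(1/(0 - 3), -2))**4 = (6/(7*(0 - 3)))**4 = ((6/7)/(-3))**4 = ((6/7)*(-1/3))**4 = (-2/7)**4 = 16/2401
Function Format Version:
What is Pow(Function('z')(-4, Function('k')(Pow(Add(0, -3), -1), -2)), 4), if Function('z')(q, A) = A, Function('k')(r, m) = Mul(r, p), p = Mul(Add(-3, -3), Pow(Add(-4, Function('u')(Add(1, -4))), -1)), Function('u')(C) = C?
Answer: Rational(16, 2401) ≈ 0.0066639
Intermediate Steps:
p = Rational(6, 7) (p = Mul(Add(-3, -3), Pow(Add(-4, Add(1, -4)), -1)) = Mul(-6, Pow(Add(-4, -3), -1)) = Mul(-6, Pow(-7, -1)) = Mul(-6, Rational(-1, 7)) = Rational(6, 7) ≈ 0.85714)
Function('k')(r, m) = Mul(Rational(6, 7), r) (Function('k')(r, m) = Mul(r, Rational(6, 7)) = Mul(Rational(6, 7), r))
Pow(Function('z')(-4, Function('k')(Pow(Add(0, -3), -1), -2)), 4) = Pow(Mul(Rational(6, 7), Pow(Add(0, -3), -1)), 4) = Pow(Mul(Rational(6, 7), Pow(-3, -1)), 4) = Pow(Mul(Rational(6, 7), Rational(-1, 3)), 4) = Pow(Rational(-2, 7), 4) = Rational(16, 2401)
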